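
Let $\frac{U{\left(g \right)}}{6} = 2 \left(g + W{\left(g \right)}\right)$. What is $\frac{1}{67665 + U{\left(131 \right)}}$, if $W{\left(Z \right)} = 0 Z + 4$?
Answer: $\frac{1}{69285} \approx 1.4433 \cdot 10^{-5}$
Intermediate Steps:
$W{\left(Z \right)} = 4$ ($W{\left(Z \right)} = 0 + 4 = 4$)
$U{\left(g \right)} = 48 + 12 g$ ($U{\left(g \right)} = 6 \cdot 2 \left(g + 4\right) = 6 \cdot 2 \left(4 + g\right) = 6 \left(8 + 2 g\right) = 48 + 12 g$)
$\frac{1}{67665 + U{\left(131 \right)}} = \frac{1}{67665 + \left(48 + 12 \cdot 131\right)} = \frac{1}{67665 + \left(48 + 1572\right)} = \frac{1}{67665 + 1620} = \frac{1}{69285}$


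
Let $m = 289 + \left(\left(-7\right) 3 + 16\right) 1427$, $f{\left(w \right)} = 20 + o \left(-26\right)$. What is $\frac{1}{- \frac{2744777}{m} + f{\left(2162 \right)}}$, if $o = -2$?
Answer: $\frac{978}{462527} \approx 0.0021145$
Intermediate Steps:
$f{\left(w \right)} = 72$ ($f{\left(w \right)} = 20 - -52 = 20 + 52 = 72$)
$m = -6846$ ($m = 289 + \left(-21 + 16\right) 1427 = 289 - 7135 = -6846$)
$\frac{1}{- \frac{2744777}{m} + f{\left(2162 \right)}} = \frac{1}{- \frac{2744777}{-6846} + 72} = \frac{1}{\left(-2744777\right) \left(- \frac{1}{6846}\right) + 72} = \frac{1}{\frac{392111}{978} + 72} = \frac{1}{\frac{462527}{978}} = \frac{978}{462527}$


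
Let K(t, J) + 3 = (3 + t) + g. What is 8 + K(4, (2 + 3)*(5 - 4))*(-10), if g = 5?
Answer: -82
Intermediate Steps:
K(t, J) = 5 + t (K(t, J) = -3 + ((3 + t) + 5) = -3 + (8 + t) = 5 + t)
8 + K(4, (2 + 3)*(5 - 4))*(-10) = 8 + (5 + 4)*(-10) = 8 + 9*(-10) = 8 - 90 = -82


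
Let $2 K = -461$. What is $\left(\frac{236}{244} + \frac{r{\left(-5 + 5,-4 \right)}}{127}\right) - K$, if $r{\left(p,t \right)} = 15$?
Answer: $\frac{3588183}{15494} \approx 231.59$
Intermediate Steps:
$K = - \frac{461}{2}$ ($K = \frac{1}{2} \left(-461\right) = - \frac{461}{2} \approx -230.5$)
$\left(\frac{236}{244} + \frac{r{\left(-5 + 5,-4 \right)}}{127}\right) - K = \left(\frac{236}{244} + \frac{15}{127}\right) - - \frac{461}{2} = \left(236 \cdot \frac{1}{244} + 15 \cdot \frac{1}{127}\right) + \frac{461}{2} = \left(\frac{59}{61} + \frac{15}{127}\right) + \frac{461}{2} = \frac{8408}{7747} + \frac{461}{2} = \frac{3588183}{15494}$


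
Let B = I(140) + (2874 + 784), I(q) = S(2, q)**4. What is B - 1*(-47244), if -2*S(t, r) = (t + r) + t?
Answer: 26924758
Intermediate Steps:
S(t, r) = -t - r/2 (S(t, r) = -((t + r) + t)/2 = -((r + t) + t)/2 = -(r + 2*t)/2 = -t - r/2)
I(q) = (-2 - q/2)**4 (I(q) = (-1*2 - q/2)**4 = (-2 - q/2)**4)
B = 26877514 (B = (4 + 140)**4/16 + (2874 + 784) = (1/16)*144**4 + 3658 = (1/16)*429981696 + 3658 = 26873856 + 3658 = 26877514)
B - 1*(-47244) = 26877514 - 1*(-47244) = 26877514 + 47244 = 26924758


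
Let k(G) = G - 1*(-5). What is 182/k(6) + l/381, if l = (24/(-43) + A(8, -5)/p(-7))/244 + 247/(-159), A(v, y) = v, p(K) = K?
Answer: 202386854749/12235201209 ≈ 16.541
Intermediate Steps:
k(G) = 5 + G (k(G) = G + 5 = 5 + G)
l = -4555519/2919399 (l = (24/(-43) + 8/(-7))/244 + 247/(-159) = (24*(-1/43) + 8*(-⅐))*(1/244) + 247*(-1/159) = (-24/43 - 8/7)*(1/244) - 247/159 = -512/301*1/244 - 247/159 = -128/18361 - 247/159 = -4555519/2919399 ≈ -1.5604)
182/k(6) + l/381 = 182/(5 + 6) - 4555519/2919399/381 = 182/11 - 4555519/2919399*1/381 = 182*(1/11) - 4555519/1112291019 = 182/11 - 4555519/1112291019 = 202386854749/12235201209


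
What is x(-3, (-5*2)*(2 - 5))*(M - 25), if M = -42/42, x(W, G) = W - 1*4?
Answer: 182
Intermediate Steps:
x(W, G) = -4 + W (x(W, G) = W - 4 = -4 + W)
M = -1 (M = -42*1/42 = -1)
x(-3, (-5*2)*(2 - 5))*(M - 25) = (-4 - 3)*(-1 - 25) = -7*(-26) = 182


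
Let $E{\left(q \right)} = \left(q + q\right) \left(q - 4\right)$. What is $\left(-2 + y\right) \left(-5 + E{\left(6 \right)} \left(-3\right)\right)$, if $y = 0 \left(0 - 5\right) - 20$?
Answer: $1694$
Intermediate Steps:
$E{\left(q \right)} = 2 q \left(-4 + q\right)$
$y = -20$ ($y = 0 \left(-5\right) - 20 = 0 - 20 = -20$)
$\left(-2 + y\right) \left(-5 + E{\left(6 \right)} \left(-3\right)\right) = \left(-2 - 20\right) \left(-5 + 2 \cdot 6 \left(-4 + 6\right) \left(-3\right)\right) = - 22 \left(-5 + 2 \cdot 6 \cdot 2 \left(-3\right)\right) = - 22 \left(-5 + 24 \left(-3\right)\right) = - 22 \left(-5 - 72\right) = \left(-22\right) \left(-77\right) = 1694$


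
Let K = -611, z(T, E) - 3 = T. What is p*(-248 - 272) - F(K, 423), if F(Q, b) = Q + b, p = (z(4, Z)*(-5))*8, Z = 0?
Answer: 145788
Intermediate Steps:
z(T, E) = 3 + T
p = -280 (p = ((3 + 4)*(-5))*8 = (7*(-5))*8 = -35*8 = -280)
p*(-248 - 272) - F(K, 423) = -280*(-248 - 272) - (-611 + 423) = -280*(-520) - 1*(-188) = 145600 + 188 = 145788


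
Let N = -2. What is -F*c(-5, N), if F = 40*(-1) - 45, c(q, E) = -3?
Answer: -255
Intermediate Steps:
F = -85 (F = -40 - 45 = -85)
-F*c(-5, N) = -(-85)*(-3) = -1*255 = -255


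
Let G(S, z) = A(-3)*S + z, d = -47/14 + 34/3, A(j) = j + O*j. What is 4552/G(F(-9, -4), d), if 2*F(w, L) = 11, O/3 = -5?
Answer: 191184/10037 ≈ 19.048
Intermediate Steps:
O = -15 (O = 3*(-5) = -15)
A(j) = -14*j (A(j) = j - 15*j = -14*j)
d = 335/42 (d = -47*1/14 + 34*(1/3) = -47/14 + 34/3 = 335/42 ≈ 7.9762)
F(w, L) = 11/2 (F(w, L) = (1/2)*11 = 11/2)
G(S, z) = z + 42*S (G(S, z) = (-14*(-3))*S + z = 42*S + z = z + 42*S)
4552/G(F(-9, -4), d) = 4552/(335/42 + 42*(11/2)) = 4552/(335/42 + 231) = 4552/(10037/42) = 4552*(42/10037) = 191184/10037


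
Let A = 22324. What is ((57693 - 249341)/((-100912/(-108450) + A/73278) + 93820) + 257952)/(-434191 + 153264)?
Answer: -2671205337245363376/2909144508536717701 ≈ -0.91821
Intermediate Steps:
((57693 - 249341)/((-100912/(-108450) + A/73278) + 93820) + 257952)/(-434191 + 153264) = ((57693 - 249341)/((-100912/(-108450) + 22324/73278) + 93820) + 257952)/(-434191 + 153264) = (-191648/((-100912*(-1/108450) + 22324*(1/73278)) + 93820) + 257952)/(-280927) = (-191648/((50456/54225 + 11162/36639) + 93820) + 257952)*(-1/280927) = (-191648/(272657426/220749975 + 93820) + 257952)*(-1/280927) = (-191648/20711035311926/220749975 + 257952)*(-1/280927) = (-191648*220749975/20711035311926 + 257952)*(-1/280927) = (-21153145604400/10355517655963 + 257952)*(-1/280927) = (2671205337245363376/10355517655963)*(-1/280927) = -2671205337245363376/2909144508536717701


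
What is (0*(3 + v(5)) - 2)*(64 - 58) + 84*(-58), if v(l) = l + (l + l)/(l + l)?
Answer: -4884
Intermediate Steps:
v(l) = 1 + l (v(l) = l + (2*l)/((2*l)) = l + (2*l)*(1/(2*l)) = l + 1 = 1 + l)
(0*(3 + v(5)) - 2)*(64 - 58) + 84*(-58) = (0*(3 + (1 + 5)) - 2)*(64 - 58) + 84*(-58) = (0*(3 + 6) - 2)*6 - 4872 = (0*9 - 2)*6 - 4872 = (0 - 2)*6 - 4872 = -2*6 - 4872 = -12 - 4872 = -4884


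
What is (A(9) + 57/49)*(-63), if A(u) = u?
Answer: -4482/7 ≈ -640.29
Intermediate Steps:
(A(9) + 57/49)*(-63) = (9 + 57/49)*(-63) = (498/49)*(-63) = -4482/7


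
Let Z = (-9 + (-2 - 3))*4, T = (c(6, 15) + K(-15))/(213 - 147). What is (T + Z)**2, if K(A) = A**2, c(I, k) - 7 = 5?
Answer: 1329409/484 ≈ 2746.7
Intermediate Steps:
c(I, k) = 12 (c(I, k) = 7 + 5 = 12)
T = 79/22 (T = (12 + (-15)**2)/(213 - 147) = (12 + 225)/66 = 237*(1/66) = 79/22 ≈ 3.5909)
Z = -56 (Z = (-9 - 5)*4 = -14*4 = -56)
(T + Z)**2 = (79/22 - 56)**2 = (-1153/22)**2 = 1329409/484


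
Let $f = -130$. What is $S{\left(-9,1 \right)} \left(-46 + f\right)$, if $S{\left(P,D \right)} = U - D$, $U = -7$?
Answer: $1408$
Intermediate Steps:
$S{\left(P,D \right)} = -7 - D$
$S{\left(-9,1 \right)} \left(-46 + f\right) = \left(-7 - 1\right) \left(-46 - 130\right) = \left(-7 - 1\right) \left(-176\right) = \left(-8\right) \left(-176\right) = 1408$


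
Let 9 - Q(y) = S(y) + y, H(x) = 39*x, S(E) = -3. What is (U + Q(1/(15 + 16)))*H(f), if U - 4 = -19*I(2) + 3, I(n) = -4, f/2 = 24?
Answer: 5511168/31 ≈ 1.7778e+5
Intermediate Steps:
f = 48 (f = 2*24 = 48)
Q(y) = 12 - y (Q(y) = 9 - (-3 + y) = 9 + (3 - y) = 12 - y)
U = 83 (U = 4 + (-19*(-4) + 3) = 4 + (76 + 3) = 4 + 79 = 83)
(U + Q(1/(15 + 16)))*H(f) = (83 + (12 - 1/(15 + 16)))*(39*48) = (83 + (12 - 1/31))*1872 = (83 + 371/31)*1872 = (2944/31)*1872 = 5511168/31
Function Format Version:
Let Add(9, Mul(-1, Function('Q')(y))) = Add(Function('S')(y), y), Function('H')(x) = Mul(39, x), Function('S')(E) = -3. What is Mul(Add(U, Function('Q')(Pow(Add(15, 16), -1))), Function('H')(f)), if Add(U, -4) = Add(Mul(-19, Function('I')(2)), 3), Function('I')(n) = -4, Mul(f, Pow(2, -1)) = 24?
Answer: Rational(5511168, 31) ≈ 1.7778e+5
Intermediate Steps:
f = 48 (f = Mul(2, 24) = 48)
Function('Q')(y) = Add(12, Mul(-1, y)) (Function('Q')(y) = Add(9, Mul(-1, Add(-3, y))) = Add(9, Add(3, Mul(-1, y))) = Add(12, Mul(-1, y)))
U = 83 (U = Add(4, Add(Mul(-19, -4), 3)) = Add(4, Add(76, 3)) = Add(4, 79) = 83)
Mul(Add(U, Function('Q')(Pow(Add(15, 16), -1))), Function('H')(f)) = Mul(Add(83, Add(12, Mul(-1, Pow(Add(15, 16), -1)))), Mul(39, 48)) = Mul(Add(83, Add(12, Mul(-1, Pow(31, -1)))), 1872) = Mul(Add(83, Add(12, Mul(-1, Rational(1, 31)))), 1872) = Mul(Add(83, Add(12, Rational(-1, 31))), 1872) = Mul(Add(83, Rational(371, 31)), 1872) = Mul(Rational(2944, 31), 1872) = Rational(5511168, 31)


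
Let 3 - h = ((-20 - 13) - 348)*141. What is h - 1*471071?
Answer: -417347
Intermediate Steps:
h = 53724 (h = 3 - ((-20 - 13) - 348)*141 = 3 - (-33 - 348)*141 = 3 - (-381)*141 = 3 - 1*(-53721) = 3 + 53721 = 53724)
h - 1*471071 = 53724 - 1*471071 = 53724 - 471071 = -417347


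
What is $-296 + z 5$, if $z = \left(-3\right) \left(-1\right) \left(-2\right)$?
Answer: $-326$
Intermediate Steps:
$z = -6$ ($z = 3 \left(-2\right) = -6$)
$-296 + z 5 = -296 - 30 = -326$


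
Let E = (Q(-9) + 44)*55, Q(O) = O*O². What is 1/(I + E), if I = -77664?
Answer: -1/115339 ≈ -8.6701e-6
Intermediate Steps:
Q(O) = O³
E = -37675 (E = ((-9)³ + 44)*55 = (-729 + 44)*55 = -685*55 = -37675)
1/(I + E) = 1/(-77664 - 37675) = 1/(-115339) = -1/115339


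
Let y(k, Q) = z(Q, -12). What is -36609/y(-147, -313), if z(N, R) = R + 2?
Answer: 36609/10 ≈ 3660.9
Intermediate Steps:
z(N, R) = 2 + R
y(k, Q) = -10 (y(k, Q) = 2 - 12 = -10)
-36609/y(-147, -313) = -36609/(-10) = -36609*(-⅒) = 36609/10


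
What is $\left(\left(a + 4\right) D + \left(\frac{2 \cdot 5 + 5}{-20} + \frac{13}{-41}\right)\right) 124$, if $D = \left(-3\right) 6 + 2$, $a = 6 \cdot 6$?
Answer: $- \frac{3259185}{41} \approx -79492.0$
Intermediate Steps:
$a = 36$
$D = -16$ ($D = -18 + 2 = -16$)
$\left(\left(a + 4\right) D + \left(\frac{2 \cdot 5 + 5}{-20} + \frac{13}{-41}\right)\right) 124 = \left(\left(36 + 4\right) \left(-16\right) + \left(\frac{2 \cdot 5 + 5}{-20} + \frac{13}{-41}\right)\right) 124 = \left(40 \left(-16\right) + \left(\left(10 + 5\right) \left(- \frac{1}{20}\right) + 13 \left(- \frac{1}{41}\right)\right)\right) 124 = \left(-640 + \left(15 \left(- \frac{1}{20}\right) - \frac{13}{41}\right)\right) 124 = \left(-640 - \frac{175}{164}\right) 124 = \left(- \frac{105135}{164}\right) 124 = - \frac{3259185}{41}$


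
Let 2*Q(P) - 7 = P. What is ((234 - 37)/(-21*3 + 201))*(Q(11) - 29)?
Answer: -1970/69 ≈ -28.551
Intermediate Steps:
Q(P) = 7/2 + P/2
((234 - 37)/(-21*3 + 201))*(Q(11) - 29) = ((234 - 37)/(-21*3 + 201))*((7/2 + (½)*11) - 29) = (197/(-63 + 201))*((7/2 + 11/2) - 29) = (197/138)*(9 - 29) = (197*(1/138))*(-20) = (197/138)*(-20) = -1970/69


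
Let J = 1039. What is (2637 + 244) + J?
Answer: 3920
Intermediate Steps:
(2637 + 244) + J = (2637 + 244) + 1039 = 2881 + 1039 = 3920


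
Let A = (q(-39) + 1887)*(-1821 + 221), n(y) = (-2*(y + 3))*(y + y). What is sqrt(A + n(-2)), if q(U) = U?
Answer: 2*I*sqrt(739198) ≈ 1719.5*I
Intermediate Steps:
n(y) = 2*y*(-6 - 2*y) (n(y) = (-2*(3 + y))*(2*y) = (-6 - 2*y)*(2*y) = 2*y*(-6 - 2*y))
A = -2956800 (A = (-39 + 1887)*(-1821 + 221) = 1848*(-1600) = -2956800)
sqrt(A + n(-2)) = sqrt(-2956800 - 4*(-2)*(3 - 2)) = sqrt(-2956800 - 4*(-2)*1) = sqrt(-2956800 + 8) = sqrt(-2956792) = 2*I*sqrt(739198)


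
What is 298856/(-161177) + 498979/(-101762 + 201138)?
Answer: 50724824427/16017125552 ≈ 3.1669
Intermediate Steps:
298856/(-161177) + 498979/(-101762 + 201138) = 298856*(-1/161177) + 498979/99376 = -298856/161177 + 498979*(1/99376) = -298856/161177 + 498979/99376 = 50724824427/16017125552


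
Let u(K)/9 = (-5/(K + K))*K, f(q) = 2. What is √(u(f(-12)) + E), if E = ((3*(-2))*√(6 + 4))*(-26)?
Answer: √(-90 + 624*√10)/2 ≈ 21.698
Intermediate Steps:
E = 156*√10 (E = -6*√10*(-26) = 156*√10 ≈ 493.32)
u(K) = -45/2 (u(K) = 9*((-5/(K + K))*K) = 9*((-5/(2*K))*K) = 9*(-5/2) = -45/2)
√(u(f(-12)) + E) = √(-45/2 + 156*√10)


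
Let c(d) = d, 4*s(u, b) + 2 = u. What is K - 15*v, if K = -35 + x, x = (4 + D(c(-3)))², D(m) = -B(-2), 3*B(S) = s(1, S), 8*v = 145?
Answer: -41789/144 ≈ -290.20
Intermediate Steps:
v = 145/8 (v = (⅛)*145 = 145/8 ≈ 18.125)
s(u, b) = -½ + u/4
B(S) = -1/12 (B(S) = (-½ + (¼)*1)/3 = (-½ + ¼)/3 = (⅓)*(-¼) = -1/12)
D(m) = 1/12 (D(m) = -1*(-1/12) = 1/12)
x = 2401/144 (x = (4 + 1/12)² = (49/12)² = 2401/144 ≈ 16.674)
K = -2639/144 (K = -35 + 2401/144 = -2639/144 ≈ -18.326)
K - 15*v = -2639/144 - 15*145/8 = -2639/144 - 2175/8 = -41789/144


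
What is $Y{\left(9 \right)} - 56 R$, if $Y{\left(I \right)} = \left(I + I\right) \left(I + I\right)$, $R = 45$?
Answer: $-2196$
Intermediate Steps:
$Y{\left(I \right)} = 4 I^{2}$ ($Y{\left(I \right)} = 2 I 2 I = 4 I^{2}$)
$Y{\left(9 \right)} - 56 R = 4 \cdot 9^{2} - 2520 = 4 \cdot 81 - 2520 = 324 - 2520 = -2196$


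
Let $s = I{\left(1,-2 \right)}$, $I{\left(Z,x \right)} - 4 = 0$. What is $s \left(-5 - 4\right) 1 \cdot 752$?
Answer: $-27072$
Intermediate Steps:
$I{\left(Z,x \right)} = 4$ ($I{\left(Z,x \right)} = 4 + 0 = 4$)
$s = 4$
$s \left(-5 - 4\right) 1 \cdot 752 = 4 \left(-5 - 4\right) 1 \cdot 752 = 4 \left(-9\right) 1 \cdot 752 = \left(-36\right) 1 \cdot 752 = \left(-36\right) 752 = -27072$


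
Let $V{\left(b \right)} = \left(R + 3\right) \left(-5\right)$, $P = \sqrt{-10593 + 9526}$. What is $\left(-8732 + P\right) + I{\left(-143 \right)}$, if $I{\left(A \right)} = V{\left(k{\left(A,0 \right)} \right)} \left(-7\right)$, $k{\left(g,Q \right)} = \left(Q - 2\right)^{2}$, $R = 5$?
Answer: $-8452 + i \sqrt{1067} \approx -8452.0 + 32.665 i$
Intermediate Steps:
$P = i \sqrt{1067}$ ($P = \sqrt{-1067} = i \sqrt{1067} \approx 32.665 i$)
$k{\left(g,Q \right)} = \left(-2 + Q\right)^{2}$
$V{\left(b \right)} = -40$ ($V{\left(b \right)} = \left(5 + 3\right) \left(-5\right) = 8 \left(-5\right) = -40$)
$I{\left(A \right)} = 280$ ($I{\left(A \right)} = \left(-40\right) \left(-7\right) = 280$)
$\left(-8732 + P\right) + I{\left(-143 \right)} = \left(-8732 + i \sqrt{1067}\right) + 280 = -8452 + i \sqrt{1067}$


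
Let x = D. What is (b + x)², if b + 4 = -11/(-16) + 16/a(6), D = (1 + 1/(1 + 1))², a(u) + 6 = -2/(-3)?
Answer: 4225/256 ≈ 16.504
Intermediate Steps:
a(u) = -16/3 (a(u) = -6 - 2/(-3) = -6 - 2*(-⅓) = -6 + ⅔ = -16/3)
D = 9/4 (D = (1 + 1/2)² = (1 + ½)² = (3/2)² = 9/4 ≈ 2.2500)
x = 9/4 ≈ 2.2500
b = -101/16 (b = -4 + (-11/(-16) + 16/(-16/3)) = -4 + (-11*(-1/16) + 16*(-3/16)) = -4 + (11/16 - 3) = -4 - 37/16 = -101/16 ≈ -6.3125)
(b + x)² = (-101/16 + 9/4)² = (-65/16)² = 4225/256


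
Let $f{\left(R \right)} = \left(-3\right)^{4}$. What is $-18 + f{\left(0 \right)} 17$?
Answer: $1359$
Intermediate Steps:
$f{\left(R \right)} = 81$
$-18 + f{\left(0 \right)} 17 = -18 + 81 \cdot 17 = -18 + 1377 = 1359$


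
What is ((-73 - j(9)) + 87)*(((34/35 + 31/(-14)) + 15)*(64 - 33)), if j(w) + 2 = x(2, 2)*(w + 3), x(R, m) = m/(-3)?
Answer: 358236/35 ≈ 10235.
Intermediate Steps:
x(R, m) = -m/3 (x(R, m) = m*(-⅓) = -m/3)
j(w) = -4 - 2*w/3 (j(w) = -2 + (-⅓*2)*(w + 3) = -2 - 2*(3 + w)/3 = -2 + (-2 - 2*w/3) = -4 - 2*w/3)
((-73 - j(9)) + 87)*(((34/35 + 31/(-14)) + 15)*(64 - 33)) = ((-73 - (-4 - ⅔*9)) + 87)*(((34/35 + 31/(-14)) + 15)*(64 - 33)) = ((-73 - (-4 - 6)) + 87)*(((34*(1/35) + 31*(-1/14)) + 15)*31) = ((-73 - 1*(-10)) + 87)*(((34/35 - 31/14) + 15)*31) = ((-73 + 10) + 87)*((-87/70 + 15)*31) = (-63 + 87)*((963/70)*31) = 24*(29853/70) = 358236/35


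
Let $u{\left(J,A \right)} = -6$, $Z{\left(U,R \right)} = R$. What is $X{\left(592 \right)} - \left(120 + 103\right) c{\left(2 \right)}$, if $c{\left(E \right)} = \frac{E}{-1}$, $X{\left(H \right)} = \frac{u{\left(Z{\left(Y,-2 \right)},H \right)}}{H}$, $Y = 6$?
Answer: $\frac{132013}{296} \approx 445.99$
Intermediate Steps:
$X{\left(H \right)} = - \frac{6}{H}$
$c{\left(E \right)} = - E$ ($c{\left(E \right)} = E \left(-1\right) = - E$)
$X{\left(592 \right)} - \left(120 + 103\right) c{\left(2 \right)} = - \frac{6}{592} - \left(120 + 103\right) \left(\left(-1\right) 2\right) = \left(-6\right) \frac{1}{592} - 223 \left(-2\right) = - \frac{3}{296} - -446 = - \frac{3}{296} + 446 = \frac{132013}{296}$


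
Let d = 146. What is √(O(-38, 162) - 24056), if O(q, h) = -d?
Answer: I*√24202 ≈ 155.57*I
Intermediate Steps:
O(q, h) = -146 (O(q, h) = -1*146 = -146)
√(O(-38, 162) - 24056) = √(-146 - 24056) = √(-24202) = I*√24202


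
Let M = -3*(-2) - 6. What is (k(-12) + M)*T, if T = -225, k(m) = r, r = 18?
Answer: -4050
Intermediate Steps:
k(m) = 18
M = 0 (M = 6 - 6 = 0)
(k(-12) + M)*T = (18 + 0)*(-225) = 18*(-225) = -4050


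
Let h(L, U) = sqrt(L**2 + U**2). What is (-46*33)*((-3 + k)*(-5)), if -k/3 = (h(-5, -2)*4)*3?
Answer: -22770 - 273240*sqrt(29) ≈ -1.4942e+6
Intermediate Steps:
k = -36*sqrt(29) (k = -3*sqrt((-5)**2 + (-2)**2)*4*3 = -3*sqrt(25 + 4)*4*3 = -3*sqrt(29)*4*3 = -3*4*sqrt(29)*3 = -36*sqrt(29) ≈ -193.87)
(-46*33)*((-3 + k)*(-5)) = (-46*33)*((-3 - 36*sqrt(29))*(-5)) = -1518*(15 + 180*sqrt(29)) = -22770 - 273240*sqrt(29)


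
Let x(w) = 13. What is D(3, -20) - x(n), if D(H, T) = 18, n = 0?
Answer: 5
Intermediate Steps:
D(3, -20) - x(n) = 18 - 1*13 = 18 - 13 = 5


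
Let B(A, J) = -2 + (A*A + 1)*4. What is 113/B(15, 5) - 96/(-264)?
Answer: 441/902 ≈ 0.48891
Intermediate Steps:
B(A, J) = 2 + 4*A**2 (B(A, J) = -2 + (A**2 + 1)*4 = -2 + (1 + A**2)*4 = -2 + (4 + 4*A**2) = 2 + 4*A**2)
113/B(15, 5) - 96/(-264) = 113/(2 + 4*15**2) - 96/(-264) = 113/(2 + 4*225) - 96*(-1/264) = 113/(2 + 900) + 4/11 = 113/902 + 4/11 = 441/902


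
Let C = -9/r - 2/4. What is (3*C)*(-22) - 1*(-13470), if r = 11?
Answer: 13557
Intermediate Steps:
C = -29/22 (C = -9/11 - 2/4 = -9*1/11 - 2*1/4 = -9/11 - 1/2 = -29/22 ≈ -1.3182)
(3*C)*(-22) - 1*(-13470) = (3*(-29/22))*(-22) - 1*(-13470) = -87/22*(-22) + 13470 = 87 + 13470 = 13557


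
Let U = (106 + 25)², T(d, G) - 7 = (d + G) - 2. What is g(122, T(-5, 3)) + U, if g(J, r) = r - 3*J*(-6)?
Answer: 19360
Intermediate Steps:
T(d, G) = 5 + G + d (T(d, G) = 7 + ((d + G) - 2) = 7 + ((G + d) - 2) = 7 + (-2 + G + d) = 5 + G + d)
g(J, r) = r + 18*J
U = 17161 (U = 131² = 17161)
g(122, T(-5, 3)) + U = ((5 + 3 - 5) + 18*122) + 17161 = (3 + 2196) + 17161 = 2199 + 17161 = 19360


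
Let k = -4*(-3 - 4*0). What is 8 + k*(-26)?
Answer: -304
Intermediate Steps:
k = 12 (k = -4*(-3 + 0) = -4*(-3) = 12)
8 + k*(-26) = 8 + 12*(-26) = 8 - 312 = -304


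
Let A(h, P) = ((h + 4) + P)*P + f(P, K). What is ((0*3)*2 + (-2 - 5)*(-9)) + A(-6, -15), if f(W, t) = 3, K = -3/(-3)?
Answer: 321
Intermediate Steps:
K = 1 (K = -3*(-⅓) = 1)
A(h, P) = 3 + P*(4 + P + h) (A(h, P) = ((h + 4) + P)*P + 3 = ((4 + h) + P)*P + 3 = (4 + P + h)*P + 3 = P*(4 + P + h) + 3 = 3 + P*(4 + P + h))
((0*3)*2 + (-2 - 5)*(-9)) + A(-6, -15) = ((0*3)*2 + (-2 - 5)*(-9)) + (3 + (-15)² + 4*(-15) - 15*(-6)) = (0*2 - 7*(-9)) + (3 + 225 - 60 + 90) = (0 + 63) + 258 = 63 + 258 = 321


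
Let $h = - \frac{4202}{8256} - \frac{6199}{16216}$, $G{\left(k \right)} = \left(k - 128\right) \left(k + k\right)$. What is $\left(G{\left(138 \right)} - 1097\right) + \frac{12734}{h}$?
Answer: $- \frac{94149510211}{7457411} \approx -12625.0$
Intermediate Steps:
$G{\left(k \right)} = 2 k \left(-128 + k\right)$ ($G{\left(k \right)} = \left(-128 + k\right) 2 k = 2 k \left(-128 + k\right)$)
$h = - \frac{7457411}{8367456}$ ($h = \left(-4202\right) \frac{1}{8256} - \frac{6199}{16216} = - \frac{2101}{4128} - \frac{6199}{16216} = - \frac{7457411}{8367456} \approx -0.89124$)
$\left(G{\left(138 \right)} - 1097\right) + \frac{12734}{h} = \left(2 \cdot 138 \left(-128 + 138\right) - 1097\right) + \frac{12734}{- \frac{7457411}{8367456}} = \left(2 \cdot 138 \cdot 10 - 1097\right) + 12734 \left(- \frac{8367456}{7457411}\right) = \left(2760 - 1097\right) - \frac{106551184704}{7457411} = 1663 - \frac{106551184704}{7457411} = - \frac{94149510211}{7457411}$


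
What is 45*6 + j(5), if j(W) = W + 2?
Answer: 277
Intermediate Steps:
j(W) = 2 + W
45*6 + j(5) = 45*6 + (2 + 5) = 270 + 7 = 277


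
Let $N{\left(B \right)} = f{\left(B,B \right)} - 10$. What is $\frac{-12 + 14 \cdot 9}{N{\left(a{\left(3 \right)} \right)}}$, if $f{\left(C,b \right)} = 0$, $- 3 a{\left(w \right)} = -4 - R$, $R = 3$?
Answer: $- \frac{57}{5} \approx -11.4$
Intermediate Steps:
$a{\left(w \right)} = \frac{7}{3}$ ($a{\left(w \right)} = - \frac{-4 - 3}{3} = \left(- \frac{1}{3}\right) \left(-7\right) = \frac{7}{3}$)
$N{\left(B \right)} = -10$ ($N{\left(B \right)} = 0 - 10 = -10$)
$\frac{-12 + 14 \cdot 9}{N{\left(a{\left(3 \right)} \right)}} = \frac{-12 + 14 \cdot 9}{-10} = \left(-12 + 126\right) \left(- \frac{1}{10}\right) = 114 \left(- \frac{1}{10}\right) = - \frac{57}{5}$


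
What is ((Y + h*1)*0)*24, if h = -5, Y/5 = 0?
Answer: 0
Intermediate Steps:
Y = 0 (Y = 5*0 = 0)
((Y + h*1)*0)*24 = ((0 - 5*1)*0)*24 = ((0 - 5)*0)*24 = -5*0*24 = 0*24 = 0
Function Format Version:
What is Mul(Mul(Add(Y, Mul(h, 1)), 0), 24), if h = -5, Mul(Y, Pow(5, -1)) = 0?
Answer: 0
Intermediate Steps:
Y = 0 (Y = Mul(5, 0) = 0)
Mul(Mul(Add(Y, Mul(h, 1)), 0), 24) = Mul(Mul(Add(0, Mul(-5, 1)), 0), 24) = Mul(Mul(Add(0, -5), 0), 24) = Mul(Mul(-5, 0), 24) = Mul(0, 24) = 0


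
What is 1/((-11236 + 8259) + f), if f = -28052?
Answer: -1/31029 ≈ -3.2228e-5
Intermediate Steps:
1/((-11236 + 8259) + f) = 1/((-11236 + 8259) - 28052) = 1/(-2977 - 28052) = 1/(-31029) = -1/31029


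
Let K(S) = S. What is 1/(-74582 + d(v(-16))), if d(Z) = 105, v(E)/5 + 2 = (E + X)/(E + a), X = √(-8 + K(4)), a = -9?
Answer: -1/74477 ≈ -1.3427e-5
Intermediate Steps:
X = 2*I (X = √(-8 + 4) = √(-4) = 2*I ≈ 2.0*I)
v(E) = -10 + 5*(E + 2*I)/(-9 + E) (v(E) = -10 + 5*((E + 2*I)/(E - 9)) = -10 + 5*((E + 2*I)/(-9 + E)) = -10 + 5*(E + 2*I)/(-9 + E))
1/(-74582 + d(v(-16))) = 1/(-74582 + 105) = 1/(-74477) = -1/74477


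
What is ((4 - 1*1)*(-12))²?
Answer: 1296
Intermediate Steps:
((4 - 1*1)*(-12))² = ((4 - 1)*(-12))² = (3*(-12))² = (-36)² = 1296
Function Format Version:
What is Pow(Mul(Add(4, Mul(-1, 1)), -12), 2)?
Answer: 1296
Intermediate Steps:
Pow(Mul(Add(4, Mul(-1, 1)), -12), 2) = Pow(Mul(Add(4, -1), -12), 2) = Pow(Mul(3, -12), 2) = Pow(-36, 2) = 1296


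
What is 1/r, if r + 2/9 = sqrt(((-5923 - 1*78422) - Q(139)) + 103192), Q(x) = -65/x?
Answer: 1251/106101541 + 81*sqrt(364151922)/212203082 ≈ 0.0072959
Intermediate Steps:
r = -2/9 + sqrt(364151922)/139 (r = -2/9 + sqrt(((-5923 - 1*78422) - (-65)/139) + 103192) = -2/9 + sqrt(((-5923 - 78422) - (-65)/139) + 103192) = -2/9 + sqrt((-84345 - 1*(-65/139)) + 103192) = -2/9 + sqrt((-84345 + 65/139) + 103192) = -2/9 + sqrt(-11723890/139 + 103192) = -2/9 + sqrt(2619798/139) = -2/9 + sqrt(364151922)/139 ≈ 137.06)
1/r = 1/(-2/9 + sqrt(364151922)/139)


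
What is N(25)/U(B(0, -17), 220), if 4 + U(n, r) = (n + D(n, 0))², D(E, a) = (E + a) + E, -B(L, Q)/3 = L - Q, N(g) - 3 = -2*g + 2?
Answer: -9/4681 ≈ -0.0019227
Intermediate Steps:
N(g) = 5 - 2*g (N(g) = 3 + (-2*g + 2) = 3 + (2 - 2*g) = 5 - 2*g)
B(L, Q) = -3*L + 3*Q (B(L, Q) = -3*(L - Q) = -3*L + 3*Q)
D(E, a) = a + 2*E
U(n, r) = -4 + 9*n² (U(n, r) = -4 + (n + (0 + 2*n))² = -4 + (n + 2*n)² = -4 + (3*n)² = -4 + 9*n²)
N(25)/U(B(0, -17), 220) = (5 - 2*25)/(-4 + 9*(-3*0 + 3*(-17))²) = (5 - 50)/(-4 + 9*(0 - 51)²) = -45/(-4 + 9*(-51)²) = -45/(-4 + 9*2601) = -45/(-4 + 23409) = -45/23405 = -45*1/23405 = -9/4681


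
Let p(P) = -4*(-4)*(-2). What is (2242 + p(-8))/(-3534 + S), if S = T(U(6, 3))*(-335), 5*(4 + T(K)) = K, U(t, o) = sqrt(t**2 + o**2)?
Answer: -4848740/4611631 + 444210*sqrt(5)/4611631 ≈ -0.83603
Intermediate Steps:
U(t, o) = sqrt(o**2 + t**2)
T(K) = -4 + K/5
p(P) = -32 (p(P) = 16*(-2) = -32)
S = 1340 - 201*sqrt(5) (S = (-4 + sqrt(3**2 + 6**2)/5)*(-335) = (-4 + sqrt(9 + 36)/5)*(-335) = (-4 + sqrt(45)/5)*(-335) = (-4 + (3*sqrt(5))/5)*(-335) = (-4 + 3*sqrt(5)/5)*(-335) = 1340 - 201*sqrt(5) ≈ 890.55)
(2242 + p(-8))/(-3534 + S) = (2242 - 32)/(-3534 + (1340 - 201*sqrt(5))) = 2210/(-2194 - 201*sqrt(5))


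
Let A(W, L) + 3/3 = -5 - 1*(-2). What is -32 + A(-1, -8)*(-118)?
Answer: 440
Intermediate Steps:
A(W, L) = -4 (A(W, L) = -1 + (-5 - 1*(-2)) = -1 + (-5 + 2) = -1 - 3 = -4)
-32 + A(-1, -8)*(-118) = -32 - 4*(-118) = -32 + 472 = 440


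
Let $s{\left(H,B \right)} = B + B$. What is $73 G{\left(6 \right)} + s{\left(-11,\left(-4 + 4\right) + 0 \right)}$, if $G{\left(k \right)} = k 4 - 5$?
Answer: $1387$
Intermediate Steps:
$s{\left(H,B \right)} = 2 B$
$G{\left(k \right)} = -5 + 4 k$ ($G{\left(k \right)} = 4 k - 5 = -5 + 4 k$)
$73 G{\left(6 \right)} + s{\left(-11,\left(-4 + 4\right) + 0 \right)} = 73 \left(-5 + 4 \cdot 6\right) + 2 \left(\left(-4 + 4\right) + 0\right) = 73 \left(-5 + 24\right) + 2 \left(0 + 0\right) = 73 \cdot 19 + 2 \cdot 0 = 1387 + 0 = 1387$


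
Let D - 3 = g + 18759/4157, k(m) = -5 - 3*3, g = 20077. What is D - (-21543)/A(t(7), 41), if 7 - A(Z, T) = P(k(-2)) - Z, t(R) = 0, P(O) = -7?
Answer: 1258432717/58198 ≈ 21623.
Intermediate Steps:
k(m) = -14 (k(m) = -5 - 9 = -14)
A(Z, T) = 14 + Z (A(Z, T) = 7 - (-7 - Z) = 7 + (7 + Z) = 14 + Z)
D = 83491319/4157 (D = 3 + (20077 + 18759/4157) = 3 + 83478848/4157 = 83491319/4157 ≈ 20085.)
D - (-21543)/A(t(7), 41) = 83491319/4157 - (-21543)/(14 + 0) = 83491319/4157 - (-21543)/14 = 83491319/4157 - 1*(-21543/14) = 83491319/4157 + 21543/14 = 1258432717/58198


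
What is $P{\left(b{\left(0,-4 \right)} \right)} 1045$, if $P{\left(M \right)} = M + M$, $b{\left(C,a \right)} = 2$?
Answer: $4180$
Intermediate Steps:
$P{\left(M \right)} = 2 M$
$P{\left(b{\left(0,-4 \right)} \right)} 1045 = 2 \cdot 2 \cdot 1045 = 4 \cdot 1045 = 4180$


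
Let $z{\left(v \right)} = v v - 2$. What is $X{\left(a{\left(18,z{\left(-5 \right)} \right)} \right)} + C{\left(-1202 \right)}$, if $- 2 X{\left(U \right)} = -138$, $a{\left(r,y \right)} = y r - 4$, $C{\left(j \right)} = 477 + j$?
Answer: $-656$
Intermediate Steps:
$z{\left(v \right)} = -2 + v^{2}$ ($z{\left(v \right)} = v^{2} - 2 = -2 + v^{2}$)
$a{\left(r,y \right)} = -4 + r y$ ($a{\left(r,y \right)} = r y - 4 = -4 + r y$)
$X{\left(U \right)} = 69$ ($X{\left(U \right)} = \left(- \frac{1}{2}\right) \left(-138\right) = 69$)
$X{\left(a{\left(18,z{\left(-5 \right)} \right)} \right)} + C{\left(-1202 \right)} = 69 + \left(477 - 1202\right) = 69 - 725 = -656$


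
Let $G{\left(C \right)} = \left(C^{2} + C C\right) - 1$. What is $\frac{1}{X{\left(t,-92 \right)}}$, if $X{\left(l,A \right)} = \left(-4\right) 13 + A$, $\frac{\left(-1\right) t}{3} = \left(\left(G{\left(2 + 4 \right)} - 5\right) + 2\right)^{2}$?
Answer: $- \frac{1}{144} \approx -0.0069444$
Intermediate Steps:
$G{\left(C \right)} = -1 + 2 C^{2}$ ($G{\left(C \right)} = \left(C^{2} + C^{2}\right) - 1 = 2 C^{2} - 1 = -1 + 2 C^{2}$)
$t = -13872$ ($t = - 3 \left(\left(\left(-1 + 2 \left(2 + 4\right)^{2}\right) - 5\right) + 2\right)^{2} = - 3 \left(\left(\left(-1 + 2 \cdot 6^{2}\right) - 5\right) + 2\right)^{2} = - 3 \left(\left(\left(-1 + 2 \cdot 36\right) - 5\right) + 2\right)^{2} = - 3 \left(\left(\left(-1 + 72\right) - 5\right) + 2\right)^{2} = - 3 \left(\left(71 - 5\right) + 2\right)^{2} = - 3 \left(66 + 2\right)^{2} = - 3 \cdot 68^{2} = \left(-3\right) 4624 = -13872$)
$X{\left(l,A \right)} = -52 + A$
$\frac{1}{X{\left(t,-92 \right)}} = \frac{1}{-52 - 92} = \frac{1}{-144} = - \frac{1}{144}$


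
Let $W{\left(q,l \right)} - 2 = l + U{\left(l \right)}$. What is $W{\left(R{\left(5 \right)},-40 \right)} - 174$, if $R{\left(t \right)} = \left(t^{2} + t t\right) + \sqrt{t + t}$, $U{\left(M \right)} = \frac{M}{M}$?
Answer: $-211$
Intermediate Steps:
$U{\left(M \right)} = 1$
$R{\left(t \right)} = 2 t^{2} + \sqrt{2} \sqrt{t}$ ($R{\left(t \right)} = \left(t^{2} + t^{2}\right) + \sqrt{2 t} = 2 t^{2} + \sqrt{2} \sqrt{t}$)
$W{\left(q,l \right)} = 3 + l$ ($W{\left(q,l \right)} = 2 + \left(l + 1\right) = 2 + \left(1 + l\right) = 3 + l$)
$W{\left(R{\left(5 \right)},-40 \right)} - 174 = \left(3 - 40\right) - 174 = -37 - 174 = -211$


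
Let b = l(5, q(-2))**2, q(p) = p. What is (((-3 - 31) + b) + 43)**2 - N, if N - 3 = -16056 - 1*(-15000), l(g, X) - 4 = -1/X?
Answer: 30537/16 ≈ 1908.6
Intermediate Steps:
l(g, X) = 4 - 1/X
b = 81/4 (b = (4 - 1/(-2))**2 = (4 - 1*(-1/2))**2 = (4 + 1/2)**2 = (9/2)**2 = 81/4 ≈ 20.250)
N = -1053 (N = 3 + (-16056 - 1*(-15000)) = 3 + (-16056 + 15000) = 3 - 1056 = -1053)
(((-3 - 31) + b) + 43)**2 - N = (((-3 - 31) + 81/4) + 43)**2 - 1*(-1053) = ((-34 + 81/4) + 43)**2 + 1053 = (-55/4 + 43)**2 + 1053 = (117/4)**2 + 1053 = 13689/16 + 1053 = 30537/16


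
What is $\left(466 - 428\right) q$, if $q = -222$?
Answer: $-8436$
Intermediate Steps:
$\left(466 - 428\right) q = \left(466 - 428\right) \left(-222\right) = 38 \left(-222\right) = -8436$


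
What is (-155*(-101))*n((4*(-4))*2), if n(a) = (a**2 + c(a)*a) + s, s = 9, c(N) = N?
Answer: 32202335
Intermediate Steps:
n(a) = 9 + 2*a**2 (n(a) = (a**2 + a*a) + 9 = (a**2 + a**2) + 9 = 2*a**2 + 9 = 9 + 2*a**2)
(-155*(-101))*n((4*(-4))*2) = (-155*(-101))*(9 + 2*((4*(-4))*2)**2) = 15655*(9 + 2*(-16*2)**2) = 15655*(9 + 2*(-32)**2) = 15655*(9 + 2*1024) = 15655*(9 + 2048) = 15655*2057 = 32202335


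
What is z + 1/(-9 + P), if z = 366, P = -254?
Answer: 96257/263 ≈ 366.00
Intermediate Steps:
z + 1/(-9 + P) = 366 + 1/(-9 - 254) = 366 + 1/(-263) = 366 - 1/263 = 96257/263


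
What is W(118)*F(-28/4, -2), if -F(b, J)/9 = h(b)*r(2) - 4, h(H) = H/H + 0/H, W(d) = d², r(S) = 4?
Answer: 0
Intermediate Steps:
h(H) = 1 (h(H) = 1 + 0 = 1)
F(b, J) = 0 (F(b, J) = -9*(1*4 - 4) = -9*(4 - 4) = -9*0 = 0)
W(118)*F(-28/4, -2) = 118²*0 = 13924*0 = 0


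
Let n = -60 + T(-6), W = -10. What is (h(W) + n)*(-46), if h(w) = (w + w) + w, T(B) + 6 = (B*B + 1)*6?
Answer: -5796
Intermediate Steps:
T(B) = 6*B**2 (T(B) = -6 + (B*B + 1)*6 = -6 + (B**2 + 1)*6 = -6 + (1 + B**2)*6 = -6 + (6 + 6*B**2) = 6*B**2)
h(w) = 3*w (h(w) = 2*w + w = 3*w)
n = 156 (n = -60 + 6*(-6)**2 = -60 + 6*36 = -60 + 216 = 156)
(h(W) + n)*(-46) = (3*(-10) + 156)*(-46) = (-30 + 156)*(-46) = 126*(-46) = -5796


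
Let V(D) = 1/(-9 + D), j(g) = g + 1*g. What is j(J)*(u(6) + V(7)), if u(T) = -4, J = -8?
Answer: 72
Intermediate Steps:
j(g) = 2*g (j(g) = g + g = 2*g)
j(J)*(u(6) + V(7)) = (2*(-8))*(-4 + 1/(-9 + 7)) = -16*(-4 + 1/(-2)) = -16*(-4 - ½) = -16*(-9/2) = 72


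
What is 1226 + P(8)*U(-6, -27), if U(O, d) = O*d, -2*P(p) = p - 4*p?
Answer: 3170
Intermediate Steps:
P(p) = 3*p/2 (P(p) = -(p - 4*p)/2 = -(-3)*p/2 = 3*p/2)
1226 + P(8)*U(-6, -27) = 1226 + ((3/2)*8)*(-6*(-27)) = 1226 + 12*162 = 1226 + 1944 = 3170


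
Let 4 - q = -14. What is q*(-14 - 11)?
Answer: -450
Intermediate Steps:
q = 18 (q = 4 - 1*(-14) = 4 + 14 = 18)
q*(-14 - 11) = 18*(-14 - 11) = 18*(-25) = -450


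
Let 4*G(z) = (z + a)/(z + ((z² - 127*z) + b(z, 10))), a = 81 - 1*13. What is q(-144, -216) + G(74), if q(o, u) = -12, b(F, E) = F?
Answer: -90647/7548 ≈ -12.009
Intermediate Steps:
a = 68 (a = 81 - 13 = 68)
G(z) = (68 + z)/(4*(z² - 125*z)) (G(z) = ((z + 68)/(z + ((z² - 127*z) + z)))/4 = ((68 + z)/(z + (z² - 126*z)))/4 = ((68 + z)/(z² - 125*z))/4 = (68 + z)/(4*(z² - 125*z)))
q(-144, -216) + G(74) = -12 + (¼)*(68 + 74)/(74*(-125 + 74)) = -12 + (¼)*(1/74)*142/(-51) = -12 + (¼)*(1/74)*(-1/51)*142 = -12 - 71/7548 = -90647/7548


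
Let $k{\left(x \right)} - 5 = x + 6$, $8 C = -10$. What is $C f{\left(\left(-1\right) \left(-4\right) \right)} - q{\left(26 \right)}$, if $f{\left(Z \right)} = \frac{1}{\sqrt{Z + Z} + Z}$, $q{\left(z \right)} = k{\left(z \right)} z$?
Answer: $- \frac{7701}{8} + \frac{5 \sqrt{2}}{16} \approx -962.18$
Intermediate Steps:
$C = - \frac{5}{4}$ ($C = \frac{1}{8} \left(-10\right) = - \frac{5}{4} \approx -1.25$)
$k{\left(x \right)} = 11 + x$ ($k{\left(x \right)} = 5 + \left(x + 6\right) = 5 + \left(6 + x\right) = 11 + x$)
$q{\left(z \right)} = z \left(11 + z\right)$ ($q{\left(z \right)} = \left(11 + z\right) z = z \left(11 + z\right)$)
$f{\left(Z \right)} = \frac{1}{Z + \sqrt{2} \sqrt{Z}}$ ($f{\left(Z \right)} = \frac{1}{\sqrt{2 Z} + Z} = \frac{1}{\sqrt{2} \sqrt{Z} + Z} = \frac{1}{Z + \sqrt{2} \sqrt{Z}}$)
$C f{\left(\left(-1\right) \left(-4\right) \right)} - q{\left(26 \right)} = - \frac{5}{4 \left(\left(-1\right) \left(-4\right) + \sqrt{2} \sqrt{\left(-1\right) \left(-4\right)}\right)} - 26 \left(11 + 26\right) = - \frac{5}{4 \left(4 + \sqrt{2} \sqrt{4}\right)} - 26 \cdot 37 = - \frac{5}{4 \left(4 + \sqrt{2} \cdot 2\right)} - 962 = - \frac{5}{4 \left(4 + 2 \sqrt{2}\right)} - 962 = -962 - \frac{5}{4 \left(4 + 2 \sqrt{2}\right)}$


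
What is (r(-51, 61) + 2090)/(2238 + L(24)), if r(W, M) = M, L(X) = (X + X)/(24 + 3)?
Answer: 19359/20158 ≈ 0.96036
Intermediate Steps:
L(X) = 2*X/27 (L(X) = (2*X)/27 = (2*X)*(1/27) = 2*X/27)
(r(-51, 61) + 2090)/(2238 + L(24)) = (61 + 2090)/(2238 + (2/27)*24) = 2151/(2238 + 16/9) = 2151/(20158/9) = 2151*(9/20158) = 19359/20158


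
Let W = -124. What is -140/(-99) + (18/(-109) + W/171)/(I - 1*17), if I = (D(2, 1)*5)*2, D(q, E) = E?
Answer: 2212114/1435203 ≈ 1.5413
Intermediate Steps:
I = 10 (I = (1*5)*2 = 5*2 = 10)
-140/(-99) + (18/(-109) + W/171)/(I - 1*17) = -140/(-99) + (18/(-109) - 124/171)/(10 - 1*17) = -140*(-1/99) + (18*(-1/109) - 124*1/171)/(10 - 17) = 140/99 + (-18/109 - 124/171)/(-7) = 140/99 - 16594/18639*(-⅐) = 140/99 + 16594/130473 = 2212114/1435203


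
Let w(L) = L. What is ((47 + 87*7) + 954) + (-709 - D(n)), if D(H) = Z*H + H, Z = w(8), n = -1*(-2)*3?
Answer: 847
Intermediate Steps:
n = 6 (n = 2*3 = 6)
Z = 8
D(H) = 9*H (D(H) = 8*H + H = 9*H)
((47 + 87*7) + 954) + (-709 - D(n)) = ((47 + 87*7) + 954) + (-709 - 9*6) = ((47 + 609) + 954) + (-709 - 1*54) = (656 + 954) + (-709 - 54) = 1610 - 763 = 847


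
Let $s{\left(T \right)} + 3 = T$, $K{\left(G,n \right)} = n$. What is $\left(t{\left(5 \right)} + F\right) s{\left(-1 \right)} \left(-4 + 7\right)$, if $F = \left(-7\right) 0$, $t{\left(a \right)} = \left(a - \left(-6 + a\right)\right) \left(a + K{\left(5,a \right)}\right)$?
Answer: $-720$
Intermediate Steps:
$t{\left(a \right)} = 12 a$ ($t{\left(a \right)} = \left(a - \left(-6 + a\right)\right) \left(a + a\right) = 6 \cdot 2 a = 12 a$)
$s{\left(T \right)} = -3 + T$
$F = 0$
$\left(t{\left(5 \right)} + F\right) s{\left(-1 \right)} \left(-4 + 7\right) = \left(12 \cdot 5 + 0\right) \left(-3 - 1\right) \left(-4 + 7\right) = \left(60 + 0\right) \left(\left(-4\right) 3\right) = 60 \left(-12\right) = -720$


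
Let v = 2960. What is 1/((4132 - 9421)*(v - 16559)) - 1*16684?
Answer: -1199998551923/71925111 ≈ -16684.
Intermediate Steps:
1/((4132 - 9421)*(v - 16559)) - 1*16684 = 1/((4132 - 9421)*(2960 - 16559)) - 1*16684 = 1/(-5289*(-13599)) - 16684 = 1/71925111 - 16684 = -1199998551923/71925111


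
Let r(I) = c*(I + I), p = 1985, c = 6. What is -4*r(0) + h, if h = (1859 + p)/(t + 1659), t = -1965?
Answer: -1922/153 ≈ -12.562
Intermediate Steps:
r(I) = 12*I (r(I) = 6*(I + I) = 6*(2*I) = 12*I)
h = -1922/153 (h = (1859 + 1985)/(-1965 + 1659) = 3844/(-306) = 3844*(-1/306) = -1922/153 ≈ -12.562)
-4*r(0) + h = -48*0 - 1922/153 = -4*0 - 1922/153 = 0 - 1922/153 = -1922/153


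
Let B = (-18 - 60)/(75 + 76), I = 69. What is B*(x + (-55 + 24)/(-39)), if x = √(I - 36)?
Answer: -62/151 - 78*√33/151 ≈ -3.3780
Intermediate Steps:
x = √33 (x = √(69 - 36) = √33 ≈ 5.7446)
B = -78/151 ≈ -0.51656
B*(x + (-55 + 24)/(-39)) = -78*(√33 + (-55 + 24)/(-39))/151 = -78*(√33 - 31*(-1/39))/151 = -78*(√33 + 31/39)/151 = -78*(31/39 + √33)/151 = -62/151 - 78*√33/151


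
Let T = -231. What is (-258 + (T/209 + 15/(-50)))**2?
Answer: 2429208369/36100 ≈ 67291.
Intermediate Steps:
(-258 + (T/209 + 15/(-50)))**2 = (-258 + (-231/209 + 15/(-50)))**2 = (-258 + (-231*1/209 + 15*(-1/50)))**2 = (-258 + (-21/19 - 3/10))**2 = (-258 - 267/190)**2 = (-49287/190)**2 = 2429208369/36100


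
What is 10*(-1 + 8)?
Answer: 70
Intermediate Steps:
10*(-1 + 8) = 10*7 = 70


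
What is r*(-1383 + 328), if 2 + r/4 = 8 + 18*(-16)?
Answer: 1190040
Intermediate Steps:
r = -1128 (r = -8 + 4*(8 + 18*(-16)) = -8 + 4*(8 - 288) = -8 + 4*(-280) = -8 - 1120 = -1128)
r*(-1383 + 328) = -1128*(-1383 + 328) = -1128*(-1055) = 1190040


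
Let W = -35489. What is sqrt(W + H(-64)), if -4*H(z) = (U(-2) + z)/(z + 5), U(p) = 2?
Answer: I*sqrt(494152494)/118 ≈ 188.39*I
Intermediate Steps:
H(z) = -(2 + z)/(4*(5 + z)) (H(z) = -(2 + z)/(4*(z + 5)) = -(2 + z)/(4*(5 + z)))
sqrt(W + H(-64)) = sqrt(-35489 + (-2 - 1*(-64))/(4*(5 - 64))) = sqrt(-35489 + (1/4)*(-2 + 64)/(-59)) = sqrt(-35489 + (1/4)*(-1/59)*62) = sqrt(-35489 - 31/118) = sqrt(-4187733/118) = I*sqrt(494152494)/118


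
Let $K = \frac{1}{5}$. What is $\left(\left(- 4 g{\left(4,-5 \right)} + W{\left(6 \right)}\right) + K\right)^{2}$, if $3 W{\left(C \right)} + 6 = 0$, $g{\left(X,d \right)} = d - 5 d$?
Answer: $\frac{167281}{25} \approx 6691.2$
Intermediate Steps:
$g{\left(X,d \right)} = - 4 d$
$W{\left(C \right)} = -2$ ($W{\left(C \right)} = -2 + \frac{1}{3} \cdot 0 = -2 + 0 = -2$)
$K = \frac{1}{5} \approx 0.2$
$\left(\left(- 4 g{\left(4,-5 \right)} + W{\left(6 \right)}\right) + K\right)^{2} = \left(\left(- 4 \left(\left(-4\right) \left(-5\right)\right) - 2\right) + \frac{1}{5}\right)^{2} = \left(\left(\left(-4\right) 20 - 2\right) + \frac{1}{5}\right)^{2} = \left(\left(-80 - 2\right) + \frac{1}{5}\right)^{2} = \left(-82 + \frac{1}{5}\right)^{2} = \left(- \frac{409}{5}\right)^{2} = \frac{167281}{25}$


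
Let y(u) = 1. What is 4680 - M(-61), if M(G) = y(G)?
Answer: 4679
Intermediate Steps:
M(G) = 1
4680 - M(-61) = 4680 - 1*1 = 4680 - 1 = 4679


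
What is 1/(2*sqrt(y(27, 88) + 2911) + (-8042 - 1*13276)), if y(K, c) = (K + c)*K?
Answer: -10659/227216530 - 4*sqrt(94)/113608265 ≈ -4.7253e-5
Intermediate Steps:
y(K, c) = K*(K + c)
1/(2*sqrt(y(27, 88) + 2911) + (-8042 - 1*13276)) = 1/(2*sqrt(27*(27 + 88) + 2911) + (-8042 - 1*13276)) = 1/(2*sqrt(27*115 + 2911) + (-8042 - 13276)) = 1/(2*sqrt(3105 + 2911) - 21318) = 1/(2*sqrt(6016) - 21318) = 1/(2*(8*sqrt(94)) - 21318) = 1/(16*sqrt(94) - 21318) = 1/(-21318 + 16*sqrt(94))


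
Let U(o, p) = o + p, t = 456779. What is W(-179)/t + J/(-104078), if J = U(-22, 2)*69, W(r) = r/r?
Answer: 315229549/23770322381 ≈ 0.013261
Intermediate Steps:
W(r) = 1
J = -1380 (J = (-22 + 2)*69 = -20*69 = -1380)
W(-179)/t + J/(-104078) = 1/456779 - 1380/(-104078) = 1*(1/456779) - 1380*(-1/104078) = 1/456779 + 690/52039 = 315229549/23770322381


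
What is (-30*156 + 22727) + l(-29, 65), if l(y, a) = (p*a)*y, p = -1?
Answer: 19932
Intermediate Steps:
l(y, a) = -a*y (l(y, a) = (-a)*y = -a*y)
(-30*156 + 22727) + l(-29, 65) = (-30*156 + 22727) - 1*65*(-29) = (-4680 + 22727) + 1885 = 18047 + 1885 = 19932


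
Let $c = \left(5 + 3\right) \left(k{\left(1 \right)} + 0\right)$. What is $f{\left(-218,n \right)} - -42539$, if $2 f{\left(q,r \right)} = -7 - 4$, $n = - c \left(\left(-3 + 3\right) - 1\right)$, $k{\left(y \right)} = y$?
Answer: $\frac{85067}{2} \approx 42534.0$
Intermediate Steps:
$c = 8$ ($c = \left(5 + 3\right) \left(1 + 0\right) = 8 \cdot 1 = 8$)
$n = 8$ ($n = \left(-1\right) 8 \left(\left(-3 + 3\right) - 1\right) = - 8 \left(0 - 1\right) = \left(-8\right) \left(-1\right) = 8$)
$f{\left(q,r \right)} = - \frac{11}{2}$ ($f{\left(q,r \right)} = \frac{-7 - 4}{2} = \frac{1}{2} \left(-11\right) = - \frac{11}{2}$)
$f{\left(-218,n \right)} - -42539 = - \frac{11}{2} - -42539 = - \frac{11}{2} + 42539 = \frac{85067}{2}$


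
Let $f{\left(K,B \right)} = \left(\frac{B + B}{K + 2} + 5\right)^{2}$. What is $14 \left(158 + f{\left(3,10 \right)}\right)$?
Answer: $3346$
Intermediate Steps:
$f{\left(K,B \right)} = \left(5 + \frac{2 B}{2 + K}\right)^{2}$ ($f{\left(K,B \right)} = \left(\frac{2 B}{2 + K} + 5\right)^{2} = \left(5 + \frac{2 B}{2 + K}\right)^{2}$)
$14 \left(158 + f{\left(3,10 \right)}\right) = 14 \left(158 + \frac{\left(10 + 2 \cdot 10 + 5 \cdot 3\right)^{2}}{\left(2 + 3\right)^{2}}\right) = 14 \left(158 + \frac{\left(10 + 20 + 15\right)^{2}}{25}\right) = 14 \left(158 + \frac{45^{2}}{25}\right) = 14 \left(158 + \frac{1}{25} \cdot 2025\right) = 14 \left(158 + 81\right) = 14 \cdot 239 = 3346$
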